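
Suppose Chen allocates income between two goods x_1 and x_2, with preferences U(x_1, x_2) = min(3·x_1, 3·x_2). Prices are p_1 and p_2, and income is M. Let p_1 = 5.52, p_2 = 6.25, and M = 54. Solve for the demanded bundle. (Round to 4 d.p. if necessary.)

Here 3·5.52 + 3·6.25 = 35.31, giving x_1* = 4.5879 and x_2* = 4.5879.

x_1* = 4.5879, x_2* = 4.5879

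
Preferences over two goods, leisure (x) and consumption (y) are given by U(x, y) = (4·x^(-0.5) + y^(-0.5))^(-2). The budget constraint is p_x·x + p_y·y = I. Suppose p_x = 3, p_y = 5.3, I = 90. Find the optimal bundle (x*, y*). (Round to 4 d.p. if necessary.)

x* = 20.2737, y* = 5.5054

From the CES first-order condition, 4·(y/x)^(1.5) = p_x/p_y.
Hence y/x = ((1/4)·p_x/p_y)^(1/(1.5)), i.e. raised to the 2/3 power.
Substitute y = (y/x)·x into the budget: x* = I/(p_x + p_y·(y/x)).
Numerically y/x = 0.271554, so x* = 90/(3 + 5.3·0.271554) = 20.2737 and y* = 0.271554·20.2737 = 5.5054.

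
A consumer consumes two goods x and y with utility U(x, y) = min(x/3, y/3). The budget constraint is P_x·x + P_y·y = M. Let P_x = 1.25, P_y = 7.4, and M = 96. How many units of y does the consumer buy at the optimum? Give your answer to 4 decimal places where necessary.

With perfect complements, no substitution: consume in ratio x:y = 3:3.
Budget: P_x·x + P_y·x = M, so (3·P_x + 3·P_y)·x = 3·M.
Demand: x*(P_x,P_y,M) = 3·M/(3·P_x + 3·P_y), y* = 3·M/(3·P_x + 3·P_y).
Here 3·1.25 + 3·7.4 = 25.95, giving y* = 11.0983.

y* = 11.0983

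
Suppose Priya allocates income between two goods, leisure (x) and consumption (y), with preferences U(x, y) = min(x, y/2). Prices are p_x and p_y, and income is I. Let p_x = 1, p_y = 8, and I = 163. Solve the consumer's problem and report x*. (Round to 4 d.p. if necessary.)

x* = 9.5882

With perfect complements, no substitution: consume in ratio x:y = 1:2.
Budget: p_x·x + p_y·2·x = I, so (p_x + 2·p_y)·x = I.
Demand: x*(p_x,p_y,I) = I/(p_x + 2·p_y), y* = 2·I/(p_x + 2·p_y).
Here 1 + 2·8 = 17, giving x* = 9.5882.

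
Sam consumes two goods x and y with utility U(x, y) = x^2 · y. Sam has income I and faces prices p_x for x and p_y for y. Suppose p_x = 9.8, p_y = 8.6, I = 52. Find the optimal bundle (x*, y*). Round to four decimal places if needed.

At p_x=9.8, p_y=8.6, I=52: x* = 2/3·52/9.8 = 3.5374, y* = 2.0155.

x* = 3.5374, y* = 2.0155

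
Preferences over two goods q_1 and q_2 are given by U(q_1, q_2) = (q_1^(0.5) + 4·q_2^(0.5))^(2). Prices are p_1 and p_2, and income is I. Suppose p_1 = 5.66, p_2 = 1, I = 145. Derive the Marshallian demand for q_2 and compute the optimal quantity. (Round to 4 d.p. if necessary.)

q_2* = 143.4163

From the CES first-order condition, (1/4)·(q_2/q_1)^(0.5) = p_1/p_2.
Hence q_2/q_1 = (4·p_1/p_2)^(1/(0.5)), i.e. raised to the 2 power.
Substitute q_2 = (q_2/q_1)·q_1 into the budget: q_1* = I/(p_1 + p_2·(q_2/q_1)).
Numerically q_2/q_1 = 512.5696, so q_1* = 145/(5.66 + 1·512.5696) = 0.2798 and q_2* = 512.5696·0.2798 = 143.4163.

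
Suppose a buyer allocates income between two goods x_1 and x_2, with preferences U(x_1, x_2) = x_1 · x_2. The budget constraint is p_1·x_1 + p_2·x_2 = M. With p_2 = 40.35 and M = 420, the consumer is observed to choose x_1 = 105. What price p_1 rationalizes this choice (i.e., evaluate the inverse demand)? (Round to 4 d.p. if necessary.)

p_1 = 2

Tangency: MRS = x_2/x_1 = p_1/p_2.
Rearranging, p_2·x_2 = p_1·x_1. Substituting into the budget gives p_1·x_1·(1 + 1) = M.
Demand: x_1*(p_1,p_2,M) = 0.5·M/p_1 and x_2* = 0.5·M/p_2.
Set x_1* = 105 in the demand function and solve for p_1: p_1 = 2.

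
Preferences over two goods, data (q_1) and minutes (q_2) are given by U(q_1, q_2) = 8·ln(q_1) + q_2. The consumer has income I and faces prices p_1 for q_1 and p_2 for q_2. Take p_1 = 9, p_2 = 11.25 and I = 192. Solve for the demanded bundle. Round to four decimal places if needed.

At the given prices: q_1* = 8·11.25/9 = 10, and q_2* = 9.0667.

q_1* = 10, q_2* = 9.0667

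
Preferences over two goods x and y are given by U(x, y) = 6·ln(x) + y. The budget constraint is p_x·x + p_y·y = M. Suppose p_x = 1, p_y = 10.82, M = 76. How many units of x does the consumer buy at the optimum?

Set MRS = p_x/p_y: (6/x)/1 = p_x/p_y.
So x*(p_x,p_y) = 6·p_y/p_x, independent of income; and y* = (M − 6·p_y)/p_y.
At the given prices: x* = 6·10.82/1 = 64.92.

x* = 64.92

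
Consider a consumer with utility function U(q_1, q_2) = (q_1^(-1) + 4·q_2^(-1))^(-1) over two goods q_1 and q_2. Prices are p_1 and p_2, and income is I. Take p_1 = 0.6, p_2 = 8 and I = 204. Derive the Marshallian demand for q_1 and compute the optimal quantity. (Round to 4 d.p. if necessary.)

q_1* = 40.9492

MU_q_1 ∝ q_1^(-2), MU_q_2 ∝ 4·q_2^(-2), so MRS = (1/4)·(q_2/q_1)^(2) = p_1/p_2.
Solve for the ratio: q_2/q_1 = [4·p_1/p_2]^(0.5).
With the ratio pinned down, the budget gives q_1* = I/(p_1 + p_2·(q_2/q_1)) and q_2* = (q_2/q_1)·q_1*.
Numerically q_2/q_1 = 0.547723, so q_1* = 204/(0.6 + 8·0.547723) = 40.9492.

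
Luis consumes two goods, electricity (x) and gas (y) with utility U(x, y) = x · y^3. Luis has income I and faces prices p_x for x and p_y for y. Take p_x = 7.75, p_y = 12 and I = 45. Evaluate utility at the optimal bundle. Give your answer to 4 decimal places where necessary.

V = 32.2945

The MRS is (1/3)·y/x. Set MRS = p_x/p_y.
So p_y·y = 3·p_x·x; combined with the budget, a share 0.25 of income goes to x.
Demand: x*(p_x,p_y,I) = 0.25·I/p_x and y* = 0.75·I/p_y.
At p_x=7.75, p_y=12, I=45: x* = 0.25·45/7.75 = 1.4516, y* = 2.8125.
Utility at the optimum: U(1.4516, 2.8125) = 32.2945.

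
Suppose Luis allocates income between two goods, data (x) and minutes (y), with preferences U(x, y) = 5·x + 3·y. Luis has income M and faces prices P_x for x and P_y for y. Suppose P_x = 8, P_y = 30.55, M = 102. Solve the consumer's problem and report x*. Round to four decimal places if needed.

x* = 12.75

Linear utility — the consumer picks whichever good has higher MU/price: 5/8 = 0.625 vs 3/30.55 = 0.0982.
x gives more utility per dollar, so spend all income on x: x* = M/P_x, y* = 0.
Numerically: x* = 12.75, y* = 0.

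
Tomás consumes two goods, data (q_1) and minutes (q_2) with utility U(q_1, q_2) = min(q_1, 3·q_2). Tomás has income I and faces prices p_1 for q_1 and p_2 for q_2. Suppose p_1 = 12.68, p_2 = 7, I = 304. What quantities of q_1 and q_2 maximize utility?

Leontief preferences: the optimum is at the kink where q_1/3 = q_2/1, i.e. q_2 = (1/3)·q_1.
Budget: p_1·q_1 + p_2·(1/3)·q_1 = I, so (3·p_1 + p_2)·q_1 = 3·I.
Demand: q_1*(p_1,p_2,I) = 3·I/(3·p_1 + p_2), q_2* = I/(3·p_1 + p_2).
Here 3·12.68 + 7 = 45.04, giving q_1* = 20.2487 and q_2* = 6.7496.

q_1* = 20.2487, q_2* = 6.7496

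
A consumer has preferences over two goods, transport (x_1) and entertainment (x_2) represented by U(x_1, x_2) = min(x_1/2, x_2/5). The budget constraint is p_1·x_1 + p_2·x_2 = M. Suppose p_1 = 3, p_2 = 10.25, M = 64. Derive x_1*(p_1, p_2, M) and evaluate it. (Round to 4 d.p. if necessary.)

Leontief preferences: the optimum is at the kink where x_1/2 = x_2/5, i.e. x_2 = (5/2)·x_1.
Budget: p_1·x_1 + p_2·(5/2)·x_1 = M, so (2·p_1 + 5·p_2)·x_1 = 2·M.
Demand: x_1*(p_1,p_2,M) = 2·M/(2·p_1 + 5·p_2), x_2* = 5·M/(2·p_1 + 5·p_2).
Here 2·3 + 5·10.25 = 57.25, giving x_1* = 2.2358.

x_1* = 2.2358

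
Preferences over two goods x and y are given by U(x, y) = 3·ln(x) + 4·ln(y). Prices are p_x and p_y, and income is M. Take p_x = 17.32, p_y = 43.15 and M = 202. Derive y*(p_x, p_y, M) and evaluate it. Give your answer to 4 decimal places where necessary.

y* = 2.6751

MU_x/MU_y = (3·y)/(4·x); tangency sets this equal to p_x/p_y.
So 3·p_y·y = 4·p_x·x; combined with the budget, a share 3/7 of income goes to x.
Demand: x*(p_x,p_y,M) = 3/7·M/p_x and y* = 4/7·M/p_y.
At p_x=17.32, p_y=43.15, M=202: y* = 4/7·202/43.15 = 2.6751.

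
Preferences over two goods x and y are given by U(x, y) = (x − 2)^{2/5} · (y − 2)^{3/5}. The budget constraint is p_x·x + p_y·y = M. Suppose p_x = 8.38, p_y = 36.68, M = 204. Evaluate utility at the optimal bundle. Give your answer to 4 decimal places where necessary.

V = 2.859

Let x' = x−2, y' = y−2. MRS = (2/3)·y'/x' = p_x/p_y.
Substituting into the budget: x* = 2 + 0.4·(M − 2·p_x − 2·p_y)/p_x, and y* = 2 + 0.6·(…)/p_y.
Discretionary income = 204 − 2·8.38 − 2·36.68 = 113.88; x* = 2 + 0.4·113.88/8.38 = 7.4358; y* = 2 + 0.6·113.88/36.68 = 3.8628.
Utility at the optimum: U(7.4358, 3.8628) = 2.859.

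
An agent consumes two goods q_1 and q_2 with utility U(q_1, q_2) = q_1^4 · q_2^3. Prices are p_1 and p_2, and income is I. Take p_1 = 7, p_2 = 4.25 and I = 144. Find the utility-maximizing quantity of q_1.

Tangency: MRS = (4/3)·q_2/q_1 = p_1/p_2.
Rearranging, p_2·q_2 = (3/4)·p_1·q_1. Substituting into the budget gives p_1·q_1·(1 + (3/4)) = I.
Demand: q_1*(p_1,p_2,I) = 4/7·I/p_1 and q_2* = 3/7·I/p_2.
At p_1=7, p_2=4.25, I=144: q_1* = 4/7·144/7 = 11.7551.

q_1* = 11.7551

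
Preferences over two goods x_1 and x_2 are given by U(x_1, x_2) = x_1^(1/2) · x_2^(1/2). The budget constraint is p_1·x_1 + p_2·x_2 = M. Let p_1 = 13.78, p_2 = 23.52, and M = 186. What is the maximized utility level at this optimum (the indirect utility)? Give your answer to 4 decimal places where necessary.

V = 5.1658

Demand: x_1*(p_1,p_2,M) = 0.5·M/p_1 and x_2* = 0.5·M/p_2.
At p_1=13.78, p_2=23.52, M=186: x_1* = 0.5·186/13.78 = 6.7489, x_2* = 3.9541.
Utility at the optimum: U(6.7489, 3.9541) = 5.1658.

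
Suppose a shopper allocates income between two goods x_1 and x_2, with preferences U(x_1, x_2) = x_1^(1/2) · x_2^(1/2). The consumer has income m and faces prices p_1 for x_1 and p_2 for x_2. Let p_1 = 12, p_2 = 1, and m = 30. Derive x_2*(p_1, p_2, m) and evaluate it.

x_2* = 15

The MRS is x_2/x_1. Set MRS = p_1/p_2.
Rearranging, p_2·x_2 = p_1·x_1. Substituting into the budget gives p_1·x_1·(1 + 1) = m.
Demand: x_1*(p_1,p_2,m) = 0.5·m/p_1 and x_2* = 0.5·m/p_2.
At p_1=12, p_2=1, m=30: x_2* = 0.5·30/1 = 15.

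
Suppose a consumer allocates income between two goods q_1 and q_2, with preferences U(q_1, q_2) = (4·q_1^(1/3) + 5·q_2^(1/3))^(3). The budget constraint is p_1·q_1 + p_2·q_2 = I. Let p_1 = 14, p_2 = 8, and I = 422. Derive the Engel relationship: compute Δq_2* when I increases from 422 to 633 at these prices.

MRS = MU_q_1/MU_q_2 = (4/5)·(q_2/q_1)^(2/3). Set equal to p_1/p_2.
Hence q_2/q_1 = ((5/4)·p_1/p_2)^(1/(2/3)), i.e. raised to the 1.5 power.
With the ratio pinned down, the budget gives q_1* = I/(p_1 + p_2·(q_2/q_1)) and q_2* = (q_2/q_1)·q_1*.
Numerically q_2/q_1 = 3.235356, so q_1* = 422/(14 + 8·3.235356) = 10.581 and q_2* = 3.235356·10.581 = 34.2333.
At I' = 633: q_2* = 51.3499. Change: 51.3499 − 34.2333 = 17.1166.

Δq_2* = 17.1166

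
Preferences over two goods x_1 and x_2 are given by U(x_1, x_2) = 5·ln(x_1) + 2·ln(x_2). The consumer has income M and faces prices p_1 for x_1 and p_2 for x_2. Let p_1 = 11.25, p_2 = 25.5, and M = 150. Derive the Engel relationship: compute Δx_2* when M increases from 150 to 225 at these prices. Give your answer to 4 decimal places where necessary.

Δx_2* = 0.8403

Tangency: MRS = (5/2)·x_2/x_1 = p_1/p_2.
So 5·p_2·x_2 = 2·p_1·x_1; combined with the budget, a share 5/7 of income goes to x_1.
Demand: x_1*(p_1,p_2,M) = 5/7·M/p_1 and x_2* = 2/7·M/p_2.
At p_1=11.25, p_2=25.5, M=150: x_2* = 2/7·150/25.5 = 1.6807.
At M' = 225: x_2* = 2.521. Change: 2.521 − 1.6807 = 0.8403.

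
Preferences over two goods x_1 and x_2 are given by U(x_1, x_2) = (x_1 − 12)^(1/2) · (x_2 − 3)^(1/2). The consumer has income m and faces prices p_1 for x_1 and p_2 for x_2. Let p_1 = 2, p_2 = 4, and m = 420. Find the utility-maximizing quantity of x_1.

Substituting into the budget: x_1* = 12 + 0.5·(m − 12·p_1 − 3·p_2)/p_1, and x_2* = 3 + 0.5·(…)/p_2.
Discretionary income = 420 − 12·2 − 3·4 = 384; x_1* = 12 + 0.5·384/2 = 108.

x_1* = 108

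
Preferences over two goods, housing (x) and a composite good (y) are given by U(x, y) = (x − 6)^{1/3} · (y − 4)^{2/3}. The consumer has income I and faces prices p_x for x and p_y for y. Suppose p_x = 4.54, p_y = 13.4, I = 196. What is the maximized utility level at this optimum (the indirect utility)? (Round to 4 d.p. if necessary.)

V = 6.523

After buying the subsistence bundle (6, 4), a share 1/3 of the remaining income goes to x: x* = 6 + 1/3·(I − 6p_x − 4p_y)/p_x.
Discretionary income = 196 − 6·4.54 − 4·13.4 = 115.16; x* = 6 + 1/3·115.16/4.54 = 14.4552; y* = 4 + 2/3·115.16/13.4 = 9.7294.
Utility at the optimum: U(14.4552, 9.7294) = 6.523.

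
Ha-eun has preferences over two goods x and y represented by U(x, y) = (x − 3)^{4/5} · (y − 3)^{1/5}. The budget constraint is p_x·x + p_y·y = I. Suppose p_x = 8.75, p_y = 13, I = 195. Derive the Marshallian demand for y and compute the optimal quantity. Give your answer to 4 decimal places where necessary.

y* = 4.9962

Let x' = x−3, y' = y−3. MRS = 4·y'/x' = p_x/p_y.
After buying the subsistence bundle (3, 3), a share 0.8 of the remaining income goes to x: x* = 3 + 0.8·(I − 3p_x − 3p_y)/p_x.
Discretionary income = 195 − 3·8.75 − 3·13 = 129.75; y* = 3 + 0.2·129.75/13 = 4.9962.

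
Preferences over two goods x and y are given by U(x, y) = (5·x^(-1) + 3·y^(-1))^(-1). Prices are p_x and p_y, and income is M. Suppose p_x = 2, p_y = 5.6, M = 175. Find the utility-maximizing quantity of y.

y* = 17.6403

MRS = MU_x/MU_y = (5/3)·(y/x)^(2). Set equal to p_x/p_y.
Solve for the ratio: y/x = [(3/5)·p_x/p_y]^(0.5).
With the ratio pinned down, the budget gives x* = M/(p_x + p_y·(y/x)) and y* = (y/x)·x*.
Numerically y/x = 0.46291, so x* = 175/(2 + 5.6·0.46291) = 38.1073 and y* = 0.46291·38.1073 = 17.6403.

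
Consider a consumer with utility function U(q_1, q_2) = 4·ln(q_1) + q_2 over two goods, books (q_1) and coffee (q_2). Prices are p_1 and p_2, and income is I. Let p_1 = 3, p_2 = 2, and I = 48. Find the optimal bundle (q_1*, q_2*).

MU_q_1 = 4/q_1, MU_q_2 = 1. Tangency: 4/q_1 = p_1/p_2.
So q_1*(p_1,p_2) = 4·p_2/p_1, independent of income; and q_2* = (I − 4·p_2)/p_2.
At the given prices: q_1* = 4·2/3 = 2.6667, and q_2* = 20.

q_1* = 2.6667, q_2* = 20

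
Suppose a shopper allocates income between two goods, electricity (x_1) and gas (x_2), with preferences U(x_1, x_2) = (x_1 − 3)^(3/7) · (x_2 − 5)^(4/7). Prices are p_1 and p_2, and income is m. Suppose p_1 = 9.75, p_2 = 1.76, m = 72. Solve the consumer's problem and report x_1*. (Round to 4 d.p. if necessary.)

x_1* = 4.4923

Let x_1' = x_1−3, x_2' = x_2−5. MRS = (3/4)·x_2'/x_1' = p_1/p_2.
Substituting into the budget: x_1* = 3 + 3/7·(m − 3·p_1 − 5·p_2)/p_1, and x_2* = 5 + 4/7·(…)/p_2.
Discretionary income = 72 − 3·9.75 − 5·1.76 = 33.95; x_1* = 3 + 3/7·33.95/9.75 = 4.4923.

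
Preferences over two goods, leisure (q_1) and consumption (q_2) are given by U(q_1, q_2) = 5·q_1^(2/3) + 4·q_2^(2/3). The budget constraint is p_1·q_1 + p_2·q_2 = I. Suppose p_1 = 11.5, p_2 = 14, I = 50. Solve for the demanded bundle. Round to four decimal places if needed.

From the CES first-order condition, (5/4)·(q_2/q_1)^(1/3) = p_1/p_2.
Solve for the ratio: q_2/q_1 = [(4/5)·p_1/p_2]^(3).
With the ratio pinned down, the budget gives q_1* = I/(p_1 + p_2·(q_2/q_1)) and q_2* = (q_2/q_1)·q_1*.
Numerically q_2/q_1 = 0.283778, so q_1* = 50/(11.5 + 14·0.283778) = 3.2315 and q_2* = 0.283778·3.2315 = 0.917.

q_1* = 3.2315, q_2* = 0.917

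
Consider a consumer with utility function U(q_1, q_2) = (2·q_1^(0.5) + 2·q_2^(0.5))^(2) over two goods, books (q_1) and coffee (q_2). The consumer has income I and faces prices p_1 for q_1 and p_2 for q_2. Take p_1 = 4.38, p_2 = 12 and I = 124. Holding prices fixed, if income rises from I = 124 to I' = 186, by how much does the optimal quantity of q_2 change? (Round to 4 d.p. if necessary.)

Δq_2* = 1.3816

MU_q_1 ∝ 2·q_1^(-0.5), MU_q_2 ∝ 2·q_2^(-0.5), so MRS = (q_2/q_1)^(0.5) = p_1/p_2.
Hence q_2/q_1 = (p_1/p_2)^(1/(0.5)), i.e. raised to the 2 power.
Substitute q_2 = (q_2/q_1)·q_1 into the budget: q_1* = I/(p_1 + p_2·(q_2/q_1)).
Numerically q_2/q_1 = 0.133225, so q_1* = 124/(4.38 + 12·0.133225) = 20.7403 and q_2* = 0.133225·20.7403 = 2.7631.
At I' = 186: q_2* = 4.1447. Change: 4.1447 − 2.7631 = 1.3816.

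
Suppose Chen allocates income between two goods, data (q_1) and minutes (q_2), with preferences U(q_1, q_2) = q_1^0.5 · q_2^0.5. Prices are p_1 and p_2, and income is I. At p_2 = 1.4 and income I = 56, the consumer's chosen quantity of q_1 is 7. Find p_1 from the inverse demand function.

p_1 = 4

MU_q_1/MU_q_2 = (0.5·q_2)/(0.5·q_1); tangency sets this equal to p_1/p_2.
Rearranging, p_2·q_2 = p_1·q_1. Substituting into the budget gives p_1·q_1·(1 + 1) = I.
Demand: q_1*(p_1,p_2,I) = 0.5·I/p_1 and q_2* = 0.5·I/p_2.
Set q_1* = 7 in the demand function and solve for p_1: p_1 = 4.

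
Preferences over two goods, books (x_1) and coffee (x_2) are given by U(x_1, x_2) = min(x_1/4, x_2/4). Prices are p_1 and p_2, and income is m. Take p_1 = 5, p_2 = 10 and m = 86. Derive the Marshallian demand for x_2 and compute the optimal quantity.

x_2* = 5.7333

Demand: x_1*(p_1,p_2,m) = 4·m/(4·p_1 + 4·p_2), x_2* = 4·m/(4·p_1 + 4·p_2).
Here 4·5 + 4·10 = 60, giving x_2* = 5.7333.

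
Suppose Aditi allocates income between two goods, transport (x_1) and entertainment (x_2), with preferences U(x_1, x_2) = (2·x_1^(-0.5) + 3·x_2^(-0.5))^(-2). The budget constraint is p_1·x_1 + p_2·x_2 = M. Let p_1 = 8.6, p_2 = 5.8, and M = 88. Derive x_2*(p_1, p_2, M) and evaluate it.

x_2* = 8.1126

MU_x_1 ∝ 2·x_1^(-1.5), MU_x_2 ∝ 3·x_2^(-1.5), so MRS = (2/3)·(x_2/x_1)^(1.5) = p_1/p_2.
Hence x_2/x_1 = ((3/2)·p_1/p_2)^(1/(1.5)), i.e. raised to the 2/3 power.
With the ratio pinned down, the budget gives x_1* = M/(p_1 + p_2·(x_2/x_1)) and x_2* = (x_2/x_1)·x_1*.
Numerically x_2/x_1 = 1.703888, so x_1* = 88/(8.6 + 5.8·1.703888) = 4.7612 and x_2* = 1.703888·4.7612 = 8.1126.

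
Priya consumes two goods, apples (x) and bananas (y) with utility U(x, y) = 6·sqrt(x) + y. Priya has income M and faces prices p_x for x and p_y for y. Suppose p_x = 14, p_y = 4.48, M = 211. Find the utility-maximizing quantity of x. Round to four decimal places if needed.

x* = 0.9216

Plugging in: x* = (3·4.48/14)² = 0.9216.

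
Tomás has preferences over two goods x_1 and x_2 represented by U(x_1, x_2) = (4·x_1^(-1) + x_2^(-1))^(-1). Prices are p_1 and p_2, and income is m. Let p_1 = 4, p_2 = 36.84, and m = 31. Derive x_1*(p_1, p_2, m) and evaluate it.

x_1* = 3.0786

MU_x_1 ∝ 4·x_1^(-2), MU_x_2 ∝ x_2^(-2), so MRS = 4·(x_2/x_1)^(2) = p_1/p_2.
Hence x_2/x_1 = ((1/4)·p_1/p_2)^(1/(2)), i.e. raised to the 0.5 power.
Substitute x_2 = (x_2/x_1)·x_1 into the budget: x_1* = m/(p_1 + p_2·(x_2/x_1)).
Numerically x_2/x_1 = 0.164756, so x_1* = 31/(4 + 36.84·0.164756) = 3.0786.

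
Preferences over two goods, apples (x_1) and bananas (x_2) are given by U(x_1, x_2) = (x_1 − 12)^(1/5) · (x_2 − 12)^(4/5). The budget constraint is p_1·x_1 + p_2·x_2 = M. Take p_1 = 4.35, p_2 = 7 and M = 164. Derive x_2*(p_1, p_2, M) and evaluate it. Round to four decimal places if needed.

x_2* = 15.1771

This is Cobb-Douglas in (x_1−12, x_2−12): tangency gives 0.2·p_2·(x_2−12) = 0.8·p_1·(x_1−12).
After buying the subsistence bundle (12, 12), a share 0.2 of the remaining income goes to x_1: x_1* = 12 + 0.2·(M − 12p_1 − 12p_2)/p_1.
Discretionary income = 164 − 12·4.35 − 12·7 = 27.8; x_2* = 12 + 0.8·27.8/7 = 15.1771.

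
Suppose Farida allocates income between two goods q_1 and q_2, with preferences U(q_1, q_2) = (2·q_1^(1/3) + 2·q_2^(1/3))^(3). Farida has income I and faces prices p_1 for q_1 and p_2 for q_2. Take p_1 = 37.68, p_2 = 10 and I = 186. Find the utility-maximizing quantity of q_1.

MRS = MU_q_1/MU_q_2 = (q_2/q_1)^(2/3). Set equal to p_1/p_2.
Solve for the ratio: q_2/q_1 = [p_1/p_2]^(1.5).
With the ratio pinned down, the budget gives q_1* = I/(p_1 + p_2·(q_2/q_1)) and q_2* = (q_2/q_1)·q_1*.
Numerically q_2/q_1 = 7.314192, so q_1* = 186/(37.68 + 10·7.314192) = 1.6784.

q_1* = 1.6784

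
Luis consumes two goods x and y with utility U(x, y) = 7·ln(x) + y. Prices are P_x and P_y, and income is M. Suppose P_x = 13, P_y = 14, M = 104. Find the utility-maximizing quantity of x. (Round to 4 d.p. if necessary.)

Set MRS = P_x/P_y: (7/x)/1 = P_x/P_y.
So x*(P_x,P_y) = 7·P_y/P_x, independent of income; and y* = (M − 7·P_y)/P_y.
At the given prices: x* = 7·14/13 = 7.5385.

x* = 7.5385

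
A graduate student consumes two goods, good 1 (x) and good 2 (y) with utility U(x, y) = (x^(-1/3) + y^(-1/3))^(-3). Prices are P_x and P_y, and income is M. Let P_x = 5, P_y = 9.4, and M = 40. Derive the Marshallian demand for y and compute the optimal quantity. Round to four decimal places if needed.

y* = 2.2952

From the CES first-order condition, (y/x)^(4/3) = P_x/P_y.
Solve for the ratio: y/x = [P_x/P_y]^(0.75).
Substitute y = (y/x)·x into the budget: x* = M/(P_x + P_y·(y/x)).
Numerically y/x = 0.622847, so x* = 40/(5 + 9.4·0.622847) = 3.685 and y* = 0.622847·3.685 = 2.2952.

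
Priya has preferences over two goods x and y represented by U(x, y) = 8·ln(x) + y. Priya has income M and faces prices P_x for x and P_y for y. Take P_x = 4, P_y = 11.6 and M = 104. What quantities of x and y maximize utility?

Set MRS = P_x/P_y: (8/x)/1 = P_x/P_y.
So x*(P_x,P_y) = 8·P_y/P_x, independent of income; and y* = (M − 8·P_y)/P_y.
At the given prices: x* = 8·11.6/4 = 23.2, and y* = 0.9655.

x* = 23.2, y* = 0.9655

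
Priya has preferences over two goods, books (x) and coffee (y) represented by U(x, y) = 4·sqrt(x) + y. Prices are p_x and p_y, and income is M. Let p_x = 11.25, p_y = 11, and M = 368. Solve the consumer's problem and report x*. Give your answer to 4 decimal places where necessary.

Utility is quasi-linear in y; the FOC for x is 2/√x = p_x/p_y.
Solve: √x = 2·p_y/p_x, so x*(p_x,p_y) = (2·p_y/p_x)², and y* = (M − p_x·x*)/p_y.
Plugging in: x* = (2·11/11.25)² = 3.8242.

x* = 3.8242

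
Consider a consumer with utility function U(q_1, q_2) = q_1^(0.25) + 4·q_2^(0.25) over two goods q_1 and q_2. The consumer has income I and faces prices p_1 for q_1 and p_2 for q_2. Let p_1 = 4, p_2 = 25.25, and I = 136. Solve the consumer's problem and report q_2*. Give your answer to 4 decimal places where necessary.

From the CES first-order condition, (1/4)·(q_2/q_1)^(0.75) = p_1/p_2.
Hence q_2/q_1 = (4·p_1/p_2)^(1/(0.75)), i.e. raised to the 4/3 power.
Substitute q_2 = (q_2/q_1)·q_1 into the budget: q_1* = I/(p_1 + p_2·(q_2/q_1)).
Numerically q_2/q_1 = 0.544266, so q_1* = 136/(4 + 25.25·0.544266) = 7.6651 and q_2* = 0.544266·7.6651 = 4.1719.

q_2* = 4.1719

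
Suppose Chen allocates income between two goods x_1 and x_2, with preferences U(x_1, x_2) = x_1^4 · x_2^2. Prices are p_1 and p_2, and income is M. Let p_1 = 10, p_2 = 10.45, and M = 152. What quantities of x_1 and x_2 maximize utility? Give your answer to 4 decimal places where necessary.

x_1* = 10.1333, x_2* = 4.8485

Demand: x_1*(p_1,p_2,M) = 2/3·M/p_1 and x_2* = 1/3·M/p_2.
At p_1=10, p_2=10.45, M=152: x_1* = 2/3·152/10 = 10.1333, x_2* = 4.8485.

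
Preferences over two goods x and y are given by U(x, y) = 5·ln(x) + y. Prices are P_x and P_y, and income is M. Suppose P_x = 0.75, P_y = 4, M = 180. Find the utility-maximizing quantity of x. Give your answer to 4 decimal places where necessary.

Set MRS = P_x/P_y: (5/x)/1 = P_x/P_y.
So x*(P_x,P_y) = 5·P_y/P_x, independent of income; and y* = (M − 5·P_y)/P_y.
At the given prices: x* = 5·4/0.75 = 26.6667.

x* = 26.6667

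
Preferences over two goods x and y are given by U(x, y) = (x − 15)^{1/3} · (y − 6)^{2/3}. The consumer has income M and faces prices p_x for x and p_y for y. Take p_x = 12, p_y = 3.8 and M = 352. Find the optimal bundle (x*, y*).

x* = 19.1444, y* = 32.1754

This is Cobb-Douglas in (x−15, y−6): tangency gives 1/3·p_y·(y−6) = 2/3·p_x·(x−15).
Substituting into the budget: x* = 15 + 1/3·(M − 15·p_x − 6·p_y)/p_x, and y* = 6 + 2/3·(…)/p_y.
Discretionary income = 352 − 15·12 − 6·3.8 = 149.2; x* = 15 + 1/3·149.2/12 = 19.1444; y* = 6 + 2/3·149.2/3.8 = 32.1754.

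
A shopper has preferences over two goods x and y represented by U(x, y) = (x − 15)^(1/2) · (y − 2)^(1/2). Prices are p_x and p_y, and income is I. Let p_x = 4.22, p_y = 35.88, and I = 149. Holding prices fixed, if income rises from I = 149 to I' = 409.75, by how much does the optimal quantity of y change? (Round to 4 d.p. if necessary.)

Substituting into the budget: x* = 15 + 0.5·(I − 15·p_x − 2·p_y)/p_x, and y* = 2 + 0.5·(…)/p_y.
Discretionary income = 149 − 15·4.22 − 2·35.88 = 13.94; y* = 2 + 0.5·13.94/35.88 = 2.1943.
At I' = 409.75: y* = 5.8279. Change: 5.8279 − 2.1943 = 3.6336.

Δy* = 3.6336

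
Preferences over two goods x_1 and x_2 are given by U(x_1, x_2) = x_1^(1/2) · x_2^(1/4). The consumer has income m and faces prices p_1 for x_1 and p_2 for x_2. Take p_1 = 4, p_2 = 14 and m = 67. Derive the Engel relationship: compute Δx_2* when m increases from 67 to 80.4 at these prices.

Δx_2* = 0.319

At p_1=4, p_2=14, m=67: x_2* = 1/3·67/14 = 1.5952.
At m' = 80.4: x_2* = 1.9143. Change: 1.9143 − 1.5952 = 0.319.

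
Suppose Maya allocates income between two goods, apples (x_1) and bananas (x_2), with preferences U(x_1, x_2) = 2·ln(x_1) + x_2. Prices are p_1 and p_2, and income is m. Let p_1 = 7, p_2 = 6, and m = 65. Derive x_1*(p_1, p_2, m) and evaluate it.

x_1* = 1.7143

Set MRS = p_1/p_2: (2/x_1)/1 = p_1/p_2.
So x_1*(p_1,p_2) = 2·p_2/p_1, independent of income; and x_2* = (m − 2·p_2)/p_2.
At the given prices: x_1* = 2·6/7 = 1.7143.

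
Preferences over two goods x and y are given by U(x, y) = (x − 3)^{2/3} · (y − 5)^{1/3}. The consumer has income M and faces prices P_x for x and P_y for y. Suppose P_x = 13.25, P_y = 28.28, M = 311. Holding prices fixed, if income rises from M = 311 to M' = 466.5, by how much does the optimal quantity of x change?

Δx* = 7.8239

This is Cobb-Douglas in (x−3, y−5): tangency gives 2/3·P_y·(y−5) = 1/3·P_x·(x−3).
After buying the subsistence bundle (3, 5), a share 2/3 of the remaining income goes to x: x* = 3 + 2/3·(M − 3P_x − 5P_y)/P_x.
Discretionary income = 311 − 3·13.25 − 5·28.28 = 129.85; x* = 3 + 2/3·129.85/13.25 = 9.5333.
At M' = 466.5: x* = 17.3572. Change: 17.3572 − 9.5333 = 7.8239.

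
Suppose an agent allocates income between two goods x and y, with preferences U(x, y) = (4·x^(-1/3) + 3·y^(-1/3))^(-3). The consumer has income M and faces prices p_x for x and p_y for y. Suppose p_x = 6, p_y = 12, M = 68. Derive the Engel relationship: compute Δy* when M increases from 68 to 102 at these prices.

MU_x ∝ 4·x^(-4/3), MU_y ∝ 3·y^(-4/3), so MRS = (4/3)·(y/x)^(4/3) = p_x/p_y.
Solve for the ratio: y/x = [(3/4)·p_x/p_y]^(0.75).
With the ratio pinned down, the budget gives x* = M/(p_x + p_y·(y/x)) and y* = (y/x)·x*.
Numerically y/x = 0.479207, so x* = 68/(6 + 12·0.479207) = 5.787 and y* = 0.479207·5.787 = 2.7732.
At M' = 102: y* = 4.1598. Change: 4.1598 − 2.7732 = 1.3866.

Δy* = 1.3866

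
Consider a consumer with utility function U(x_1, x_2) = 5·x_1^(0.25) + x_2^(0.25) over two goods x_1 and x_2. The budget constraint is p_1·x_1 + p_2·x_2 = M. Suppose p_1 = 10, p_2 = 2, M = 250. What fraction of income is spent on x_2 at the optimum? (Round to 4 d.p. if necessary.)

From the CES first-order condition, 5·(x_2/x_1)^(0.75) = p_1/p_2.
Hence x_2/x_1 = ((1/5)·p_1/p_2)^(1/(0.75)), i.e. raised to the 4/3 power.
With the ratio pinned down, the budget gives x_1* = M/(p_1 + p_2·(x_2/x_1)) and x_2* = (x_2/x_1)·x_1*.
Numerically x_2/x_1 = 1, so x_1* = 250/(10 + 2·1) = 20.8333 and x_2* = 1·20.8333 = 20.8333.
Expenditure on x_2: 2·20.8333 = 41.6667; share = 0.1667.

share on x_2 = 0.1667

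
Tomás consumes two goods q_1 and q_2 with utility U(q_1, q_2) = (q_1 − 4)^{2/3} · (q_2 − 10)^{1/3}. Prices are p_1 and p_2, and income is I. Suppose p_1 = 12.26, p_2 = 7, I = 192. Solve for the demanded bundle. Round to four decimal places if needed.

q_1* = 7.9674, q_2* = 13.4743

Let q_1' = q_1−4, q_2' = q_2−10. MRS = 2·q_2'/q_1' = p_1/p_2.
Substituting into the budget: q_1* = 4 + 2/3·(I − 4·p_1 − 10·p_2)/p_1, and q_2* = 10 + 1/3·(…)/p_2.
Discretionary income = 192 − 4·12.26 − 10·7 = 72.96; q_1* = 4 + 2/3·72.96/12.26 = 7.9674; q_2* = 10 + 1/3·72.96/7 = 13.4743.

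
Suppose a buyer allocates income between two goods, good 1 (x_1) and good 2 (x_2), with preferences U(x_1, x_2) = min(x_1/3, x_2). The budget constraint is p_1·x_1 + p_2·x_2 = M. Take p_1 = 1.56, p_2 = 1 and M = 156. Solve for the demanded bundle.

Leontief preferences: the optimum is at the kink where x_1/3 = x_2/1, i.e. x_2 = (1/3)·x_1.
Budget: p_1·x_1 + p_2·(1/3)·x_1 = M, so (3·p_1 + p_2)·x_1 = 3·M.
Demand: x_1*(p_1,p_2,M) = 3·M/(3·p_1 + p_2), x_2* = M/(3·p_1 + p_2).
Here 3·1.56 + 1 = 5.68, giving x_1* = 82.3944 and x_2* = 27.4648.

x_1* = 82.3944, x_2* = 27.4648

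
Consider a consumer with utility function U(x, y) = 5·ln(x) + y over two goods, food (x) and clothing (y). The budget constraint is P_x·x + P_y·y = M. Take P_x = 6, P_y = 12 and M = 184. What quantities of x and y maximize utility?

x* = 10, y* = 10.3333

So x*(P_x,P_y) = 5·P_y/P_x, independent of income; and y* = (M − 5·P_y)/P_y.
At the given prices: x* = 5·12/6 = 10, and y* = 10.3333.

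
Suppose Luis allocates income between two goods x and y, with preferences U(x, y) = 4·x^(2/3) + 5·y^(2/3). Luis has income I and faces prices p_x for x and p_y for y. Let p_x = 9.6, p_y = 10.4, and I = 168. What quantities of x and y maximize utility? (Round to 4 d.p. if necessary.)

From the CES first-order condition, (4/5)·(y/x)^(1/3) = p_x/p_y.
Solve for the ratio: y/x = [(5/4)·p_x/p_y]^(3).
Substitute y = (y/x)·x into the budget: x* = I/(p_x + p_y·(y/x)).
Numerically y/x = 1.536186, so x* = 168/(9.6 + 10.4·1.536186) = 6.5686 and y* = 1.536186·6.5686 = 10.0905.

x* = 6.5686, y* = 10.0905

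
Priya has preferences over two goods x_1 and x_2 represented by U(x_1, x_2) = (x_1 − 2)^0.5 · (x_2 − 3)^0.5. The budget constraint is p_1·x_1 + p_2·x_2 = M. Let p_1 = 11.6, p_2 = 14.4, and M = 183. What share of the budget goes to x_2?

MRS = (x_2−3)/(x_1−2). Tangency with p_1/p_2 gives x_2−3 = (p_1/p_2)·(x_1−2).
After buying the subsistence bundle (2, 3), a share 0.5 of the remaining income goes to x_1: x_1* = 2 + 0.5·(M − 2p_1 − 3p_2)/p_1.
Discretionary income = 183 − 2·11.6 − 3·14.4 = 116.6; x_1* = 2 + 0.5·116.6/11.6 = 7.0259; x_2* = 3 + 0.5·116.6/14.4 = 7.0486.
Expenditure on x_2: 14.4·7.0486 = 101.5; share = 0.5546.

share on x_2 = 0.5546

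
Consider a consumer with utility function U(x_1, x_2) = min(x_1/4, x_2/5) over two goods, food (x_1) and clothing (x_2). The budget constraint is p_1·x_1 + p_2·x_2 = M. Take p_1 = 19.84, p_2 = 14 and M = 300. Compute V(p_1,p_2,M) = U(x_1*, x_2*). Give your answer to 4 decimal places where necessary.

V = 2.0086

Leontief preferences: the optimum is at the kink where x_1/4 = x_2/5, i.e. x_2 = (5/4)·x_1.
Budget: p_1·x_1 + p_2·(5/4)·x_1 = M, so (4·p_1 + 5·p_2)·x_1 = 4·M.
Demand: x_1*(p_1,p_2,M) = 4·M/(4·p_1 + 5·p_2), x_2* = 5·M/(4·p_1 + 5·p_2).
Here 4·19.84 + 5·14 = 149.36, giving x_1* = 8.0343 and x_2* = 10.0428.
Utility at the optimum: U(8.0343, 10.0428) = 2.0086.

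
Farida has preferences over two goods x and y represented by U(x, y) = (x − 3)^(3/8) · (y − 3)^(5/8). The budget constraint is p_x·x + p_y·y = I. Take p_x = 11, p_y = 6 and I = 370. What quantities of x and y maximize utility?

Let x' = x−3, y' = y−3. MRS = (3/5)·y'/x' = p_x/p_y.
Substituting into the budget: x* = 3 + 0.375·(I − 3·p_x − 3·p_y)/p_x, and y* = 3 + 0.625·(…)/p_y.
Discretionary income = 370 − 3·11 − 3·6 = 319; x* = 3 + 0.375·319/11 = 13.875; y* = 3 + 0.625·319/6 = 36.2292.

x* = 13.875, y* = 36.2292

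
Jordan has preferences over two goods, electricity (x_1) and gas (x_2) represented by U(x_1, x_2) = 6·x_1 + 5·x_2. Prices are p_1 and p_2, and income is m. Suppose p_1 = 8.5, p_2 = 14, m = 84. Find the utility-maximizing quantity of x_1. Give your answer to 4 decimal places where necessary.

x_1* = 9.8824

Perfect substitutes: compare marginal utility per dollar. 6/p_1 vs 5/p_2 → 0.7059 vs 0.3571.
x_1 gives more utility per dollar, so spend all income on x_1: x_1* = m/p_1, x_2* = 0.
Numerically: x_1* = 9.8824, x_2* = 0.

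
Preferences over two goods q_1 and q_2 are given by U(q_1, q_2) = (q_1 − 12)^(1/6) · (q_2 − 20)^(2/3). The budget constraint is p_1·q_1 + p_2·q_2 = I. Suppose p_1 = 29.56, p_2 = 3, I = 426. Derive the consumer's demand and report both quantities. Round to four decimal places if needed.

q_1* = 12.0763, q_2* = 23.008

Let q_1' = q_1−12, q_2' = q_2−20. MRS = (1/4)·q_2'/q_1' = p_1/p_2.
Substituting into the budget: q_1* = 12 + 0.2·(I − 12·p_1 − 20·p_2)/p_1, and q_2* = 20 + 0.8·(…)/p_2.
Discretionary income = 426 − 12·29.56 − 20·3 = 11.28; q_1* = 12 + 0.2·11.28/29.56 = 12.0763; q_2* = 20 + 0.8·11.28/3 = 23.008.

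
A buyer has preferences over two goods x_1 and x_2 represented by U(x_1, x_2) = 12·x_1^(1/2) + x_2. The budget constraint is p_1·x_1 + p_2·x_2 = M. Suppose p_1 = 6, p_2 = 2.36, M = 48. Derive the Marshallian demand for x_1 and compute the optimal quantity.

x_1* = 5.5696

Utility is quasi-linear in x_2; the FOC for x_1 is 6/√x_1 = p_1/p_2.
Thus x_1* = (6·p_2/p_1)² — independent of M — with the rest of income spent on x_2.
Plugging in: x_1* = (6·2.36/6)² = 5.5696.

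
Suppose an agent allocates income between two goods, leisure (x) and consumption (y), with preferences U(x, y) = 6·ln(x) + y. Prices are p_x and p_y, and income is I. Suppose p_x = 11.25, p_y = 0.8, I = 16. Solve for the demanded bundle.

Set MRS = p_x/p_y: (6/x)/1 = p_x/p_y.
So x*(p_x,p_y) = 6·p_y/p_x, independent of income; and y* = (I − 6·p_y)/p_y.
At the given prices: x* = 6·0.8/11.25 = 0.4267, and y* = 14.

x* = 0.4267, y* = 14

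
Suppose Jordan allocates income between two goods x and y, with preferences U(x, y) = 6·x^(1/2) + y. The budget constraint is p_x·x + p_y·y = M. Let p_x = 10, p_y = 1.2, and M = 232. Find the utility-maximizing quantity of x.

x* = 0.1296

Set MRS = p_x/p_y: 3·x^(−1/2) = p_x/p_y.
Solve: √x = 3·p_y/p_x, so x*(p_x,p_y) = (3·p_y/p_x)², and y* = (M − p_x·x*)/p_y.
Plugging in: x* = (3·1.2/10)² = 0.1296.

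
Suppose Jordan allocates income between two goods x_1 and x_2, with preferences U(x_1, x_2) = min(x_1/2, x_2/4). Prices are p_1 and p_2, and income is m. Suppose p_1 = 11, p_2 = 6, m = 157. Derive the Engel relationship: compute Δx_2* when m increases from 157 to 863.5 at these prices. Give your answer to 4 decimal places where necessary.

With perfect complements, no substitution: consume in ratio x_1:x_2 = 2:4.
Budget: p_1·x_1 + p_2·2·x_1 = m, so (2·p_1 + 4·p_2)·x_1 = 2·m.
Demand: x_1*(p_1,p_2,m) = 2·m/(2·p_1 + 4·p_2), x_2* = 4·m/(2·p_1 + 4·p_2).
Here 2·11 + 4·6 = 46, giving x_2* = 13.6522.
At m' = 863.5: x_2* = 75.087. Change: 75.087 − 13.6522 = 61.4348.

Δx_2* = 61.4348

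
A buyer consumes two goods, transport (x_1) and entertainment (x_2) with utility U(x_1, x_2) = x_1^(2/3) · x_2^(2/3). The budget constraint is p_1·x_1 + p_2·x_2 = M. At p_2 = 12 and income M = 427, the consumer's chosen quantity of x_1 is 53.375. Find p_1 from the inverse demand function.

p_1 = 4

The MRS is x_2/x_1. Set MRS = p_1/p_2.
So 2/3·p_2·x_2 = 2/3·p_1·x_1; combined with the budget, a share 0.5 of income goes to x_1.
Demand: x_1*(p_1,p_2,M) = 0.5·M/p_1 and x_2* = 0.5·M/p_2.
Set x_1* = 53.375 in the demand function and solve for p_1: p_1 = 4.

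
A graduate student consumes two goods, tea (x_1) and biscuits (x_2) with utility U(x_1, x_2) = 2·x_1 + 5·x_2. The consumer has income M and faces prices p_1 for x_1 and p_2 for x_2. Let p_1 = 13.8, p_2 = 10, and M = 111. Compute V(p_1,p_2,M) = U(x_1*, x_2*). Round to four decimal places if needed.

V = 55.5

x_2 gives more utility per dollar, so spend all income on x_2: x_2* = M/p_2, x_1* = 0.
Numerically: x_1* = 0, x_2* = 11.1.
Utility at the optimum: U(0, 11.1) = 55.5.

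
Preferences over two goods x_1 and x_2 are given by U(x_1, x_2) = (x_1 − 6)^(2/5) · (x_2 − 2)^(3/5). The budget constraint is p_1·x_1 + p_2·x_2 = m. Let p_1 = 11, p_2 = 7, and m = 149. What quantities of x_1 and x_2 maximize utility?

MRS = (2/3)·(x_2−2)/(x_1−6). Tangency with p_1/p_2 gives x_2−2 = (3/2)·(p_1/p_2)·(x_1−6).
Substituting into the budget: x_1* = 6 + 0.4·(m − 6·p_1 − 2·p_2)/p_1, and x_2* = 2 + 0.6·(…)/p_2.
Discretionary income = 149 − 6·11 − 2·7 = 69; x_1* = 6 + 0.4·69/11 = 8.5091; x_2* = 2 + 0.6·69/7 = 7.9143.

x_1* = 8.5091, x_2* = 7.9143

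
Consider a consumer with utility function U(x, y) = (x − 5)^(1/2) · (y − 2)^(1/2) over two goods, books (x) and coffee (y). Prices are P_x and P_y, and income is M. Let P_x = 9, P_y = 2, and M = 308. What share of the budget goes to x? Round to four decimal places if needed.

MRS = (y−2)/(x−5). Tangency with P_x/P_y gives y−2 = (P_x/P_y)·(x−5).
Substituting into the budget: x* = 5 + 0.5·(M − 5·P_x − 2·P_y)/P_x, and y* = 2 + 0.5·(…)/P_y.
Discretionary income = 308 − 5·9 − 2·2 = 259; x* = 5 + 0.5·259/9 = 19.3889; y* = 2 + 0.5·259/2 = 66.75.
Expenditure on x: 9·19.3889 = 174.5; share = 0.5666.

share on x = 0.5666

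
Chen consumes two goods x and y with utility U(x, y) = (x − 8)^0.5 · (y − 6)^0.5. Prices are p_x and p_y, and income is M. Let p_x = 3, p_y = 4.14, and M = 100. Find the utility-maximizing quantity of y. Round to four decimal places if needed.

This is Cobb-Douglas in (x−8, y−6): tangency gives 0.5·p_y·(y−6) = 0.5·p_x·(x−8).
After buying the subsistence bundle (8, 6), a share 0.5 of the remaining income goes to x: x* = 8 + 0.5·(M − 8p_x − 6p_y)/p_x.
Discretionary income = 100 − 8·3 − 6·4.14 = 51.16; y* = 6 + 0.5·51.16/4.14 = 12.1787.

y* = 12.1787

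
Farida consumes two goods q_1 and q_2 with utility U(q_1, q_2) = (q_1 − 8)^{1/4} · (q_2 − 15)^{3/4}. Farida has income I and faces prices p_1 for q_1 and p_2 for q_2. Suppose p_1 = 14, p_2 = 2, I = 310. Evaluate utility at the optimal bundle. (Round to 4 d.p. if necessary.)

Substituting into the budget: q_1* = 8 + 0.25·(I − 8·p_1 − 15·p_2)/p_1, and q_2* = 15 + 0.75·(…)/p_2.
Discretionary income = 310 − 8·14 − 15·2 = 168; q_1* = 8 + 0.25·168/14 = 11; q_2* = 15 + 0.75·168/2 = 78.
Utility at the optimum: U(11, 78) = 29.4297.

V = 29.4297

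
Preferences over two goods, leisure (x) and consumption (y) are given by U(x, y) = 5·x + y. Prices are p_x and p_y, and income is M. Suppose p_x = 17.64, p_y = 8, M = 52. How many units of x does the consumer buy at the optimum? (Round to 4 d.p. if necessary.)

Perfect substitutes: compare marginal utility per dollar. 5/p_x vs 1/p_y → 0.2834 vs 0.125.
x gives more utility per dollar, so spend all income on x: x* = M/p_x, y* = 0.
Numerically: x* = 2.9478, y* = 0.

x* = 2.9478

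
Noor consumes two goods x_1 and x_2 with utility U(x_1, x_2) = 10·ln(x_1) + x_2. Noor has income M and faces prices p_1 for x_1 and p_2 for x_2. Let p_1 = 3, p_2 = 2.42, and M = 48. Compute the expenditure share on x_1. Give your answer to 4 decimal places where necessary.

At the given prices: x_1* = 10·2.42/3 = 8.0667, and x_2* = 9.8347.
Expenditure on x_1: 3·8.0667 = 24.2; share = 0.5042.

share on x_1 = 0.5042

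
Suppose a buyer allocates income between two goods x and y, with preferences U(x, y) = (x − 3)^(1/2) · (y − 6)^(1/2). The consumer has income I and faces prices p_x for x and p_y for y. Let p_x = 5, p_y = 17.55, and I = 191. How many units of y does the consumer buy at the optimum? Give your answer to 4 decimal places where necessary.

MRS = (y−6)/(x−3). Tangency with p_x/p_y gives y−6 = (p_x/p_y)·(x−3).
After buying the subsistence bundle (3, 6), a share 0.5 of the remaining income goes to x: x* = 3 + 0.5·(I − 3p_x − 6p_y)/p_x.
Discretionary income = 191 − 3·5 − 6·17.55 = 70.7; y* = 6 + 0.5·70.7/17.55 = 8.0142.

y* = 8.0142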